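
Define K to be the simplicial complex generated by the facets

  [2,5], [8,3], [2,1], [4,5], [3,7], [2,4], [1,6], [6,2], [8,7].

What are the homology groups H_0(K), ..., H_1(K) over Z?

H_0 ≅ Z^2,  H_1 ≅ Z^3.

We work with the vertex ordering 1 < 2 < 3 < 4 < 5 < 6 < 7 < 8. The simplices of K, each written with vertices in increasing order, are:

  0-simplices (8): [1], [2], [3], [4], [5], [6], [7], [8]
  1-simplices (9): [1,2], [1,6], [2,4], [2,5], [2,6], [3,7], [3,8], [4,5], [7,8]

Hence C_0 ≅ Z^8, C_1 ≅ Z^9.

The boundary map ∂_1: C_1 → C_0 maps an edge to its endpoints' difference, ∂[p,q] = q − p.
This gives a 8×9 integer matrix of rank 6; reducing to Smith normal form yields diagonal entries (1,1,1,1,1,1).

Reading off H_k = ker ∂_k / im ∂_{k+1}:

  H_0: rank C_0 − rank ∂_1 = 8 − 6 = 2, and the invariant factors of ∂_1 are all 1, so H_0 = Z^2.
  H_1: rank ker ∂_1 − rank ∂_2 = (9 − 6) − 0 = 3, and there is no ∂_2, so H_1 = Z^3.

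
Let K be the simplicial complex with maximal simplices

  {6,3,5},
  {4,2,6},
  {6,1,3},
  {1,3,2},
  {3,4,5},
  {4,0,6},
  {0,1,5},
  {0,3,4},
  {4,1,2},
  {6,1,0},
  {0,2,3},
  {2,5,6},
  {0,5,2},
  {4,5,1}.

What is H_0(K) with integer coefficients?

We work with the vertex ordering 0 < 1 < 2 < 3 < 4 < 5 < 6. The simplices of K, each written with vertices in increasing order, are:

  0-simplices (7): [0], [1], [2], [3], [4], [5], [6]
  1-simplices (21): [0,1], [0,2], [0,3], [0,4], [0,5], [0,6], [1,2], [1,3], [1,4], [1,5], [1,6], [2,3], [2,4], [2,5], [2,6], [3,4], [3,5], [3,6], [4,5], [4,6], [5,6]
  2-simplices (14): [0,1,5], [0,1,6], [0,2,3], [0,2,5], [0,3,4], [0,4,6], [1,2,3], [1,2,4], [1,3,6], [1,4,5], [2,4,6], [2,5,6], [3,4,5], [3,5,6]

Hence C_0 ≅ Z^7, C_1 ≅ Z^21, C_2 ≅ Z^14.

∂_1: C_1 → C_0 is given by ∂[p,q] = [q] − [p]. For instance
  ∂[0,4] = [4] − [0].
As a 7×21 matrix over Z this has rank 6, with invariant factors (1,1,1,1,1,1).

∂_2: C_2 → C_1 sends each 2-simplex [p,q,r] to [q,r] − [p,r] + [p,q]. For instance
  ∂[1,2,4] = [2,4] − [1,4] + [1,2],
  ∂[2,4,6] = [4,6] − [2,6] + [2,4].
The resulting 21×14 matrix has rank 13, and its Smith normal form has invariant factors (1,1,1,1,1,1,1,1,1,1,1,1,1).

From H_k ≅ ker(∂_k) / im(∂_{k+1}) we obtain:

  H_0: rank C_0 − rank ∂_1 = 7 − 6 = 1, and the invariant factors of ∂_1 are all 1, so H_0 = Z.

H_0 ≅ Z.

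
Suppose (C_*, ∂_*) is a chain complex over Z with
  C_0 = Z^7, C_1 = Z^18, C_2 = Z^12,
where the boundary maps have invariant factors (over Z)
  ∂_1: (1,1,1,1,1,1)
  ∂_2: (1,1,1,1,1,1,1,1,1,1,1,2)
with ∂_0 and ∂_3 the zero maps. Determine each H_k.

H_0: b_0 = 7 − 0 − 6 = 1; torsion from ∂_1 factors > 1: none. So H_0 = Z.
H_1: b_1 = 18 − 6 − 12 = 0; torsion from ∂_2 factors > 1: [2]. So H_1 = Z/2.
H_2: b_2 = 12 − 12 − 0 = 0; torsion from ∂_3 factors > 1: none. So H_2 = 0.

H_0 = Z,  H_1 = Z/2,  H_2 = 0.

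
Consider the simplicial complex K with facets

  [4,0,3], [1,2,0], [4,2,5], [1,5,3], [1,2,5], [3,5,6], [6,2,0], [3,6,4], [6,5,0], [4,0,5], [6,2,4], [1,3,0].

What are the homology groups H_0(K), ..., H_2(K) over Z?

H_0 = Z,  H_1 = Z/2,  H_2 = 0.

Order the vertices as 0 < 1 < 2 < 3 < 4 < 5 < 6. Listing each simplex with vertices in this order, K has dimension 2 with simplices:

  0-simplices (7): [0], [1], [2], [3], [4], [5], [6]
  1-simplices (18): [0,1], [0,2], [0,3], [0,4], [0,5], [0,6], [1,2], [1,3], [1,5], [2,4], [2,5], [2,6], [3,4], [3,5], [3,6], [4,5], [4,6], [5,6]
  2-simplices (12): [0,1,2], [0,1,3], [0,2,6], [0,3,4], [0,4,5], [0,5,6], [1,2,5], [1,3,5], [2,4,5], [2,4,6], [3,4,6], [3,5,6]

Hence C_0 ≅ Z^7, C_1 ≅ Z^18, C_2 ≅ Z^12.

Boundary ∂_1: C_1 → C_0 is given by ∂[p,q] = [q] − [p]. For instance
  ∂[1,2] = [2] − [1].
As a 7×18 matrix over Z this has rank 6, with invariant factors (1,1,1,1,1,1).

∂_2: C_2 → C_1 sends each 2-simplex [p,q,r] to [q,r] − [p,r] + [p,q]. For instance
  ∂[1,3,5] = [3,5] − [1,5] + [1,3],
  ∂[0,1,3] = [1,3] − [0,3] + [0,1].
The resulting 18×12 matrix has rank 12, and its Smith normal form has invariant factors (1,1,1,1,1,1,1,1,1,1,1,2).

Computing H_k = (kernel of ∂_k) / (image of ∂_{k+1}):

  H_0: rank C_0 − rank ∂_1 = 7 − 6 = 1, and the invariant factors of ∂_1 are all 1, so H_0 ≅ Z.
  H_1: rank ker ∂_1 − rank ∂_2 = (18 − 6) − 12 = 0, and ∂_2 has invariant factor 2 > 1, so H_1 ≅ Z/2.
  H_2: rank ker ∂_2 − rank ∂_3 = (12 − 12) − 0 = 0, and there is no ∂_3, so H_2 ≅ 0.

As a check, the Euler characteristic is 7 − 18 + 12 = 1, which agrees with 1 − 0 + 0 = 1.
(K is a triangulation of the real projective plane RP^2.)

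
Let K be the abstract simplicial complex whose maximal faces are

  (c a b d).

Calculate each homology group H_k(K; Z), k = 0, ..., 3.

H_0 ≅ Z,  H_1 = 0,  H_2 = 0,  H_3 = 0.

We work with the vertex ordering a < b < c < d. The simplices of K, each written with vertices in increasing order, are:

  0-simplices (4): a, b, c, d
  1-simplices (6): ab, ac, ad, bc, bd, cd
  2-simplices (4): abc, abd, acd, bcd
  3-simplices (1): abcd

so the chain groups are C_0 ≅ Z^4, C_1 ≅ Z^6, C_2 ≅ Z^4, C_3 ≅ Z^1.

The boundary map ∂_1: C_1 → C_0 sends each edge [p,q] (with p < q) to q − p.
The resulting 4×6 matrix has rank 3, and its Smith normal form has invariant factors (1,1,1).

The boundary map ∂_2: C_2 → C_1 acts by ∂[p,q,r] = [q,r] − [p,r] + [p,q]. For instance
  ∂bcd = cd − bd + bc,
  ∂acd = cd − ad + ac.
This gives a 6×4 integer matrix of rank 3; reducing to Smith normal form yields diagonal entries (1,1,1).

The boundary map ∂_3: C_3 → C_2 sends each 3-simplex σ to the alternating sum Σ_i (−1)^i (σ with its i-th vertex removed). For instance
  ∂abcd = bcd − acd + abd − abc.
The resulting 4×1 matrix has rank 1, and its Smith normal form has invariant factors (1).

Computing H_k = (kernel of ∂_k) / (image of ∂_{k+1}):

  H_0: rank C_0 − rank ∂_1 = 4 − 3 = 1, and the invariant factors of ∂_1 are all 1, so H_0 ≅ Z.
  H_1: rank ker ∂_1 − rank ∂_2 = (6 − 3) − 3 = 0, and the invariant factors of ∂_2 are all 1, so H_1 ≅ 0.
  H_2: rank ker ∂_2 − rank ∂_3 = (4 − 3) − 1 = 0, and the invariant factors of ∂_3 are all 1, so H_2 ≅ 0.
  H_3: rank ker ∂_3 − rank ∂_4 = (1 − 1) − 0 = 0, and there is no ∂_4, so H_3 ≅ 0.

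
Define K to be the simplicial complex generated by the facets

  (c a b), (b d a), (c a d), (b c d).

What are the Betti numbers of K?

b_0 = 1, b_1 = 0, b_2 = 1.

Fix the vertex order a < b < c < d and write every simplex with vertices in increasing order. Then dim K = 2 and the simplices of K are:

  0-simplices (4): a, b, c, d
  1-simplices (6): ab, ac, ad, bc, bd, cd
  2-simplices (4): abc, abd, acd, bcd

so the chain groups are C_0 ≅ Z^4, C_1 ≅ Z^6, C_2 ≅ Z^4.

∂_1: C_1 → C_0 is given by ∂[p,q] = [q] − [p]. For instance
  ∂bc = c − b.
The 4×6 boundary matrix has rank 3 and Smith normal form diag(1,1,1).

The boundary map ∂_2: C_2 → C_1 acts by ∂[p,q,r] = [q,r] − [p,r] + [p,q]. For instance
  ∂abd = bd − ad + ab,
  ∂bcd = cd − bd + bc.
As a 6×4 matrix over Z this has rank 3, with invariant factors (1,1,1).

From H_k ≅ ker(∂_k) / im(∂_{k+1}) we obtain:

  H_0: rank C_0 − rank ∂_1 = 4 − 3 = 1, and the invariant factors of ∂_1 are all 1, so H_0 = Z.
  H_1: rank ker ∂_1 − rank ∂_2 = (6 − 3) − 3 = 0, and the invariant factors of ∂_2 are all 1, so H_1 = 0.
  H_2: rank ker ∂_2 − rank ∂_3 = (4 − 3) − 0 = 1, and there is no ∂_3, so H_2 = Z.

As a check, the Euler characteristic is 4 − 6 + 4 = 2, which agrees with 1 − 0 + 1 = 2.
(K is a triangulation of the 2-sphere S^2.)

Hence the Betti numbers are b_0 = 1, b_1 = 0, b_2 = 1.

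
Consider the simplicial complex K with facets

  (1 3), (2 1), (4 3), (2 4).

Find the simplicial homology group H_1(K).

H_1 = Z.

Order the vertices as 1 < 2 < 3 < 4. Listing each simplex with vertices in this order, K has dimension 1 with simplices:

  0-simplices (4): [1], [2], [3], [4]
  1-simplices (4): [1,2], [1,3], [2,4], [3,4]

giving chain groups C_0 ≅ Z^4, C_1 ≅ Z^4.

The boundary map ∂_1: C_1 → C_0 is given by ∂[p,q] = [q] − [p].
As a 4×4 matrix over Z this has rank 3, with invariant factors (1,1,1).

Now H_k = ker ∂_k / im ∂_{k+1}, so:

  H_1: rank ker ∂_1 − rank ∂_2 = (4 − 3) − 0 = 1, and there is no ∂_2, so H_1 ≅ Z.

(K is a triangulation of the circle S^1.)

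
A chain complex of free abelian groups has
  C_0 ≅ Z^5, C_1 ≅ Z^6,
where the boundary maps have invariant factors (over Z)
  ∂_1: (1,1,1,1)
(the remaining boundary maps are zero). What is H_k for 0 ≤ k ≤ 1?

H_0 ≅ Z,  H_1 ≅ Z^2.

H_0: b_0 = 5 − 0 − 4 = 1; torsion from ∂_1 factors > 1: none. So H_0 ≅ Z.
H_1: b_1 = 6 − 4 − 0 = 2; torsion from ∂_2 factors > 1: none. So H_1 ≅ Z^2.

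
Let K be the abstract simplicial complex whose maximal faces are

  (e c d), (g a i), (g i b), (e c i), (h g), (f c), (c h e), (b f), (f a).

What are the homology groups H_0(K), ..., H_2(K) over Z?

We work with the vertex ordering a < b < c < d < e < f < g < h < i. The simplices of K, each written with vertices in increasing order, are:

  0-simplices (9): a, b, c, d, e, f, g, h, i
  1-simplices (16): af, ag, ai, bf, bg, bi, cd, ce, cf, ch, ci, de, eh, ei, gh, gi
  2-simplices (5): agi, bgi, cde, ceh, cei

giving chain groups C_0 ≅ Z^9, C_1 ≅ Z^16, C_2 ≅ Z^5.

The boundary map ∂_1: C_1 → C_0 is given by ∂[p,q] = [q] − [p]. For instance
  ∂gi = i − g.
This gives a 9×16 integer matrix of rank 8; reducing to Smith normal form yields diagonal entries (1,1,1,1,1,1,1,1).

Boundary ∂_2: C_2 → C_1 acts by ∂[p,q,r] = [q,r] − [p,r] + [p,q]. For instance
  ∂bgi = gi − bi + bg,
  ∂ceh = eh − ch + ce.
The resulting 16×5 matrix has rank 5, and its Smith normal form has invariant factors (1,1,1,1,1).

Reading off H_k = ker ∂_k / im ∂_{k+1}:

  H_0: rank C_0 − rank ∂_1 = 9 − 8 = 1, and the invariant factors of ∂_1 are all 1, so H_0 = Z.
  H_1: rank ker ∂_1 − rank ∂_2 = (16 − 8) − 5 = 3, and the invariant factors of ∂_2 are all 1, so H_1 = Z^3.
  H_2: rank ker ∂_2 − rank ∂_3 = (5 − 5) − 0 = 0, and there is no ∂_3, so H_2 = 0.

As a check, the Euler characteristic is 9 − 16 + 5 = -2, which agrees with 1 − 3 + 0 = -2.

H_0 ≅ Z,  H_1 ≅ Z^3,  H_2 = 0.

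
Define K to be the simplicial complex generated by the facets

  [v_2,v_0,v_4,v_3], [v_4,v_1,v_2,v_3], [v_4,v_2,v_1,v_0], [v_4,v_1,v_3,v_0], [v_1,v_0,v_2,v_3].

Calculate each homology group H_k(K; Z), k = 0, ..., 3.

H_0 ≅ Z,  H_1 = 0,  H_2 = 0,  H_3 ≅ Z.

We work with the vertex ordering v_0 < v_1 < v_2 < v_3 < v_4. The simplices of K, each written with vertices in increasing order, are:

  0-simplices (5): [v_0], [v_1], [v_2], [v_3], [v_4]
  1-simplices (10): [v_0,v_1], [v_0,v_2], [v_0,v_3], [v_0,v_4], [v_1,v_2], [v_1,v_3], [v_1,v_4], [v_2,v_3], [v_2,v_4], [v_3,v_4]
  2-simplices (10): [v_0,v_1,v_2], [v_0,v_1,v_3], [v_0,v_1,v_4], [v_0,v_2,v_3], [v_0,v_2,v_4], [v_0,v_3,v_4], [v_1,v_2,v_3], [v_1,v_2,v_4], [v_1,v_3,v_4], [v_2,v_3,v_4]
  3-simplices (5): [v_0,v_1,v_2,v_3], [v_0,v_1,v_2,v_4], [v_0,v_1,v_3,v_4], [v_0,v_2,v_3,v_4], [v_1,v_2,v_3,v_4]

giving chain groups C_0 ≅ Z^5, C_1 ≅ Z^10, C_2 ≅ Z^10, C_3 ≅ Z^5.

The boundary map ∂_1: C_1 → C_0 sends each edge [p,q] (with p < q) to q − p.
This gives a 5×10 integer matrix of rank 4; reducing to Smith normal form yields diagonal entries (1,1,1,1).

∂_2: C_2 → C_1 sends each 2-simplex [p,q,r] to [q,r] − [p,r] + [p,q]. For instance
  ∂[v_0,v_1,v_4] = [v_1,v_4] − [v_0,v_4] + [v_0,v_1],
  ∂[v_2,v_3,v_4] = [v_3,v_4] − [v_2,v_4] + [v_2,v_3].
As a 10×10 matrix over Z this has rank 6, with invariant factors (1,1,1,1,1,1).

∂_3: C_3 → C_2 sends each 3-simplex σ to the alternating sum Σ_i (−1)^i (σ with its i-th vertex removed). For instance
  ∂[v_0,v_1,v_2,v_3] = [v_1,v_2,v_3] − [v_0,v_2,v_3] + [v_0,v_1,v_3] − [v_0,v_1,v_2],
  ∂[v_1,v_2,v_3,v_4] = [v_2,v_3,v_4] − [v_1,v_3,v_4] + [v_1,v_2,v_4] − [v_1,v_2,v_3].
This gives a 10×5 integer matrix of rank 4; reducing to Smith normal form yields diagonal entries (1,1,1,1).

Reading off H_k = ker ∂_k / im ∂_{k+1}:

  H_0: rank C_0 − rank ∂_1 = 5 − 4 = 1, and the invariant factors of ∂_1 are all 1, so H_0 = Z.
  H_1: rank ker ∂_1 − rank ∂_2 = (10 − 4) − 6 = 0, and the invariant factors of ∂_2 are all 1, so H_1 = 0.
  H_2: rank ker ∂_2 − rank ∂_3 = (10 − 6) − 4 = 0, and the invariant factors of ∂_3 are all 1, so H_2 = 0.
  H_3: rank ker ∂_3 − rank ∂_4 = (5 − 4) − 0 = 1, and there is no ∂_4, so H_3 = Z.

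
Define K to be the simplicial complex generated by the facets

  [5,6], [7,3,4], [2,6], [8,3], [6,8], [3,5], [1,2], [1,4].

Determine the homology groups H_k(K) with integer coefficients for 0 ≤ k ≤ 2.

Order the vertices as 1 < 2 < 3 < 4 < 5 < 6 < 7 < 8. Listing each simplex with vertices in this order, K has dimension 2 with simplices:

  0-simplices (8): [1], [2], [3], [4], [5], [6], [7], [8]
  1-simplices (10): [1,2], [1,4], [2,6], [3,4], [3,5], [3,7], [3,8], [4,7], [5,6], [6,8]
  2-simplices (1): [3,4,7]

so the chain groups are C_0 ≅ Z^8, C_1 ≅ Z^10, C_2 ≅ Z^1.

Boundary ∂_1: C_1 → C_0 sends each edge [p,q] (with p < q) to q − p. For instance
  ∂[3,8] = [8] − [3].
The 8×10 boundary matrix has rank 7 and Smith normal form diag(1,1,1,1,1,1,1).

The boundary map ∂_2: C_2 → C_1 acts by ∂[p,q,r] = [q,r] − [p,r] + [p,q]. For instance
  ∂[3,4,7] = [4,7] − [3,7] + [3,4].
The resulting 10×1 matrix has rank 1, and its Smith normal form has invariant factors (1).

Now H_k = ker ∂_k / im ∂_{k+1}, so:

  H_0: rank C_0 − rank ∂_1 = 8 − 7 = 1, and the invariant factors of ∂_1 are all 1, so H_0 = Z.
  H_1: rank ker ∂_1 − rank ∂_2 = (10 − 7) − 1 = 2, and the invariant factors of ∂_2 are all 1, so H_1 = Z^2.
  H_2: rank ker ∂_2 − rank ∂_3 = (1 − 1) − 0 = 0, and there is no ∂_3, so H_2 = 0.

H_0 ≅ Z,  H_1 ≅ Z^2,  H_2 = 0.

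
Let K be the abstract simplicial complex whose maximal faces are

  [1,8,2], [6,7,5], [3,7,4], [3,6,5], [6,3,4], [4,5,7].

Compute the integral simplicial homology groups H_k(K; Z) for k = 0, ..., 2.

H_0 = Z^2,  H_1 = Z,  H_2 = 0.

K has 8 vertices, 13 edges, 6 triangles.
rank ∂_0 = 0, rank ∂_1 = 6 ⇒ b_0 = 8 − 0 − 6 = 2; all invariant factors of ∂_1 are 1 so no torsion. So H_0 ≅ Z^2.
rank ∂_1 = 6, rank ∂_2 = 6 ⇒ b_1 = 13 − 6 − 6 = 1; all invariant factors of ∂_2 are 1 so no torsion. So H_1 ≅ Z.
rank ∂_2 = 6, rank ∂_3 = 0 ⇒ b_2 = 6 − 6 − 0 = 0. So H_2 ≅ 0.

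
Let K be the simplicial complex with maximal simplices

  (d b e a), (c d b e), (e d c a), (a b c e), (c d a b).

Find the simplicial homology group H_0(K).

Take the total order a < b < c < d < e on the vertex set. Then K (dimension 3) consists of the simplices:

  0-simplices (5): a, b, c, d, e
  1-simplices (10): ab, ac, ad, ae, bc, bd, be, cd, ce, de
  2-simplices (10): abc, abd, abe, acd, ace, ade, bcd, bce, bde, cde
  3-simplices (5): abcd, abce, abde, acde, bcde

so the chain groups are C_0 ≅ Z^5, C_1 ≅ Z^10, C_2 ≅ Z^10, C_3 ≅ Z^5.

The boundary map ∂_1: C_1 → C_0 is given by ∂[p,q] = [q] − [p]. For instance
  ∂bc = c − b.
This gives a 5×10 integer matrix of rank 4; reducing to Smith normal form yields diagonal entries (1,1,1,1).

Boundary ∂_2: C_2 → C_1 maps a triangle to the signed sum of its edges. For instance
  ∂bcd = cd − bd + bc,
  ∂ade = de − ae + ad.
This gives a 10×10 integer matrix of rank 6; reducing to Smith normal form yields diagonal entries (1,1,1,1,1,1).

The boundary map ∂_3: C_3 → C_2 sends each 3-simplex σ to the alternating sum Σ_i (−1)^i (σ with its i-th vertex removed). For instance
  ∂abcd = bcd − acd + abd − abc,
  ∂abce = bce − ace + abe − abc.
The resulting 10×5 matrix has rank 4, and its Smith normal form has invariant factors (1,1,1,1).

From H_k ≅ ker(∂_k) / im(∂_{k+1}) we obtain:

  H_0: rank C_0 − rank ∂_1 = 5 − 4 = 1, and the invariant factors of ∂_1 are all 1, so H_0 ≅ Z.

(K is a triangulation of the 3-sphere S^3.)

H_0 ≅ Z.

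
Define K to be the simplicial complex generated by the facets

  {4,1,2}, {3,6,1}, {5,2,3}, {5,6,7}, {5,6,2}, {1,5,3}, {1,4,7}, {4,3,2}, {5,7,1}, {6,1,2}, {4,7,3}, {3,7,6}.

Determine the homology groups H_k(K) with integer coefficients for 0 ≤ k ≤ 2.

H_0 ≅ Z,  H_1 ≅ Z/2Z,  H_2 = 0.

Order the vertices as 1 < 2 < 3 < 4 < 5 < 6 < 7. Listing each simplex with vertices in this order, K has dimension 2 with simplices:

  0-simplices (7): [1], [2], [3], [4], [5], [6], [7]
  1-simplices (18): [1,2], [1,3], [1,4], [1,5], [1,6], [1,7], [2,3], [2,4], [2,5], [2,6], [3,4], [3,5], [3,6], [3,7], [4,7], [5,6], [5,7], [6,7]
  2-simplices (12): [1,2,4], [1,2,6], [1,3,5], [1,3,6], [1,4,7], [1,5,7], [2,3,4], [2,3,5], [2,5,6], [3,4,7], [3,6,7], [5,6,7]

giving chain groups C_0 ≅ Z^7, C_1 ≅ Z^18, C_2 ≅ Z^12.

The boundary map ∂_1: C_1 → C_0 maps an edge to its endpoints' difference, ∂[p,q] = q − p. For instance
  ∂[1,6] = [6] − [1].
The resulting 7×18 matrix has rank 6, and its Smith normal form has invariant factors (1,1,1,1,1,1).

The boundary map ∂_2: C_2 → C_1 sends each 2-simplex [p,q,r] to [q,r] − [p,r] + [p,q]. For instance
  ∂[1,3,5] = [3,5] − [1,5] + [1,3],
  ∂[3,6,7] = [6,7] − [3,7] + [3,6].
This gives a 18×12 integer matrix of rank 12; reducing to Smith normal form yields diagonal entries (1,1,1,1,1,1,1,1,1,1,1,2).

Now H_k = ker ∂_k / im ∂_{k+1}, so:

  H_0: rank C_0 − rank ∂_1 = 7 − 6 = 1, and the invariant factors of ∂_1 are all 1, so H_0 ≅ Z.
  H_1: rank ker ∂_1 − rank ∂_2 = (18 − 6) − 12 = 0, and ∂_2 has invariant factor 2 > 1, so H_1 ≅ Z/2Z.
  H_2: rank ker ∂_2 − rank ∂_3 = (12 − 12) − 0 = 0, and there is no ∂_3, so H_2 ≅ 0.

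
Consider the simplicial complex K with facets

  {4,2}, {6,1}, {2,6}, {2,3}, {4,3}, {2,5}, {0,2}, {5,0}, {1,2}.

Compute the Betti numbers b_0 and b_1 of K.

b_0 = 1, b_1 = 3.

Take the total order 0 < 1 < 2 < 3 < 4 < 5 < 6 on the vertex set. Then K (dimension 1) consists of the simplices:

  0-simplices (7): [0], [1], [2], [3], [4], [5], [6]
  1-simplices (9): [0,2], [0,5], [1,2], [1,6], [2,3], [2,4], [2,5], [2,6], [3,4]

Hence C_0 ≅ Z^7, C_1 ≅ Z^9.

Boundary ∂_1: C_1 → C_0 maps an edge to its endpoints' difference, ∂[p,q] = q − p. For instance
  ∂[1,6] = [6] − [1].
The 7×9 boundary matrix has rank 6 and Smith normal form diag(1,1,1,1,1,1).

From H_k ≅ ker(∂_k) / im(∂_{k+1}) we obtain:

  H_0: rank C_0 − rank ∂_1 = 7 − 6 = 1, and the invariant factors of ∂_1 are all 1, so H_0 = Z.
  H_1: rank ker ∂_1 − rank ∂_2 = (9 − 6) − 0 = 3, and there is no ∂_2, so H_1 = Z^3.

Hence the Betti numbers are b_0 = 1, b_1 = 3.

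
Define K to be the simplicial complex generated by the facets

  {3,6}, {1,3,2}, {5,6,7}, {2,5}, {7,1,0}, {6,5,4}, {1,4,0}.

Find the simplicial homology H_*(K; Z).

Take the total order 0 < 1 < 2 < 3 < 4 < 5 < 6 < 7 on the vertex set. Then K (dimension 2) consists of the simplices:

  0-simplices (8): [0], [1], [2], [3], [4], [5], [6], [7]
  1-simplices (15): [0,1], [0,4], [0,7], [1,2], [1,3], [1,4], [1,7], [2,3], [2,5], [3,6], [4,5], [4,6], [5,6], [5,7], [6,7]
  2-simplices (5): [0,1,4], [0,1,7], [1,2,3], [4,5,6], [5,6,7]

so the chain groups are C_0 ≅ Z^8, C_1 ≅ Z^15, C_2 ≅ Z^5.

∂_1: C_1 → C_0 is given by ∂[p,q] = [q] − [p]. For instance
  ∂[2,5] = [5] − [2].
As a 8×15 matrix over Z this has rank 7, with invariant factors (1,1,1,1,1,1,1).

The boundary map ∂_2: C_2 → C_1 maps a triangle to the signed sum of its edges. For instance
  ∂[4,5,6] = [5,6] − [4,6] + [4,5],
  ∂[0,1,4] = [1,4] − [0,4] + [0,1].
The resulting 15×5 matrix has rank 5, and its Smith normal form has invariant factors (1,1,1,1,1).

Reading off H_k = ker ∂_k / im ∂_{k+1}:

  H_0: rank C_0 − rank ∂_1 = 8 − 7 = 1, and the invariant factors of ∂_1 are all 1, so H_0 ≅ Z.
  H_1: rank ker ∂_1 − rank ∂_2 = (15 − 7) − 5 = 3, and the invariant factors of ∂_2 are all 1, so H_1 ≅ Z^3.
  H_2: rank ker ∂_2 − rank ∂_3 = (5 − 5) − 0 = 0, and there is no ∂_3, so H_2 ≅ 0.

As a check, the Euler characteristic is 8 − 15 + 5 = -2, which agrees with 1 − 3 + 0 = -2.

H_0 ≅ Z,  H_1 ≅ Z^3,  H_2 = 0.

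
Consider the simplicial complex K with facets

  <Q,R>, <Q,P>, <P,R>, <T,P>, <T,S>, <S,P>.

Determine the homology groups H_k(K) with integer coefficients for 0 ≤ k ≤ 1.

H_0 ≅ Z,  H_1 ≅ Z^2.

Order the vertices as P < Q < R < S < T. Listing each simplex with vertices in this order, K has dimension 1 with simplices:

  0-simplices (5): P, Q, R, S, T
  1-simplices (6): PQ, PR, PS, PT, QR, ST

Hence C_0 ≅ Z^5, C_1 ≅ Z^6.

∂_1: C_1 → C_0 is given by ∂[p,q] = [q] − [p]. For instance
  ∂PS = S − P.
The 5×6 boundary matrix has rank 4 and Smith normal form diag(1,1,1,1).

Now H_k = ker ∂_k / im ∂_{k+1}, so:

  H_0: rank C_0 − rank ∂_1 = 5 − 4 = 1, and the invariant factors of ∂_1 are all 1, so H_0 ≅ Z.
  H_1: rank ker ∂_1 − rank ∂_2 = (6 − 4) − 0 = 2, and there is no ∂_2, so H_1 ≅ Z^2.

(K is a triangulation of a wedge of 2 circles.)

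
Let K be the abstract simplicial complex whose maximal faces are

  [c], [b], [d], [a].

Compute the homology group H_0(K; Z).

Fix the vertex order a < b < c < d and write every simplex with vertices in increasing order. Then dim K = 0 and the simplices of K are:

  0-simplices (4): a, b, c, d

so the chain groups are C_0 ≅ Z^4.

Reading off H_k = ker ∂_k / im ∂_{k+1}:

  H_0: rank C_0 − rank ∂_1 = 4 − 0 = 4, and there is no ∂_1, so H_0 = Z^4.

H_0 ≅ Z^4.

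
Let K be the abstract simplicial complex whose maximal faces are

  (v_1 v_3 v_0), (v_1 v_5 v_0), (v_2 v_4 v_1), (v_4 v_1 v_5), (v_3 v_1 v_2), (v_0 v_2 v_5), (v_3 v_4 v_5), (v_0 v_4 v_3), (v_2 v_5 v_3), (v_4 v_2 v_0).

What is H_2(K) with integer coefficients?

H_2 = 0.

Order the vertices as v_0 < v_1 < v_2 < v_3 < v_4 < v_5. Listing each simplex with vertices in this order, K has dimension 2 with simplices:

  0-simplices (6): [v_0], [v_1], [v_2], [v_3], [v_4], [v_5]
  1-simplices (15): (15 of them)
  2-simplices (10): [v_0,v_1,v_3], [v_0,v_1,v_5], [v_0,v_2,v_4], [v_0,v_2,v_5], [v_0,v_3,v_4], [v_1,v_2,v_3], [v_1,v_2,v_4], [v_1,v_4,v_5], [v_2,v_3,v_5], [v_3,v_4,v_5]

so the chain groups are C_0 ≅ Z^6, C_1 ≅ Z^15, C_2 ≅ Z^10.

Boundary ∂_1: C_1 → C_0 maps an edge to its endpoints' difference, ∂[p,q] = q − p. For instance
  ∂[v_2,v_3] = [v_3] − [v_2].
The resulting 6×15 matrix has rank 5, and its Smith normal form has invariant factors (1,1,1,1,1).

The boundary map ∂_2: C_2 → C_1 sends each 2-simplex [p,q,r] to [q,r] − [p,r] + [p,q]. For instance
  ∂[v_2,v_3,v_5] = [v_3,v_5] − [v_2,v_5] + [v_2,v_3],
  ∂[v_1,v_2,v_4] = [v_2,v_4] − [v_1,v_4] + [v_1,v_2].
The resulting 15×10 matrix has rank 10, and its Smith normal form has invariant factors (1,1,1,1,1,1,1,1,1,2).

From H_k ≅ ker(∂_k) / im(∂_{k+1}) we obtain:

  H_2: rank ker ∂_2 − rank ∂_3 = (10 − 10) − 0 = 0, and there is no ∂_3, so H_2 ≅ 0.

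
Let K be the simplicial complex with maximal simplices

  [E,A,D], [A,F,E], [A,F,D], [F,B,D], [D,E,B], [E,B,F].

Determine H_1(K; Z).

Take the total order A < B < D < E < F on the vertex set. Then K (dimension 2) consists of the simplices:

  0-simplices (5): A, B, D, E, F
  1-simplices (9): AD, AE, AF, BD, BE, BF, DE, DF, EF
  2-simplices (6): ADE, ADF, AEF, BDE, BDF, BEF

Hence C_0 ≅ Z^5, C_1 ≅ Z^9, C_2 ≅ Z^6.

Boundary ∂_1: C_1 → C_0 is given by ∂[p,q] = [q] − [p].
This gives a 5×9 integer matrix of rank 4; reducing to Smith normal form yields diagonal entries (1,1,1,1).

The boundary map ∂_2: C_2 → C_1 maps a triangle to the signed sum of its edges. For instance
  ∂AEF = EF − AF + AE,
  ∂BDF = DF − BF + BD.
The 9×6 boundary matrix has rank 5 and Smith normal form diag(1,1,1,1,1).

Now H_k = ker ∂_k / im ∂_{k+1}, so:

  H_1: rank ker ∂_1 − rank ∂_2 = (9 − 4) − 5 = 0, and the invariant factors of ∂_2 are all 1, so H_1 = 0.

(K is a triangulation of the 2-sphere S^2.)

H_1 = 0.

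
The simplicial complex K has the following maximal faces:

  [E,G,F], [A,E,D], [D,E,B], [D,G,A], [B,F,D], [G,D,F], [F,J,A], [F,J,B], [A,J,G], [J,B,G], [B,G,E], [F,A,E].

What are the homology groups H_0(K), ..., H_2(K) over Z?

H_0 = Z,  H_1 = Z/2,  H_2 = 0.

Take the total order A < B < D < E < F < G < J on the vertex set. Then K (dimension 2) consists of the simplices:

  0-simplices (7): A, B, D, E, F, G, J
  1-simplices (18): AD, AE, AF, AG, AJ, BD, BE, BF, BG, BJ, DE, DF, DG, EF, EG, FG, FJ, GJ
  2-simplices (12): ADE, ADG, AEF, AFJ, AGJ, BDE, BDF, BEG, BFJ, BGJ, DFG, EFG

giving chain groups C_0 ≅ Z^7, C_1 ≅ Z^18, C_2 ≅ Z^12.

Boundary ∂_1: C_1 → C_0 sends each edge [p,q] (with p < q) to q − p. For instance
  ∂BE = E − B.
The 7×18 boundary matrix has rank 6 and Smith normal form diag(1,1,1,1,1,1).

Boundary ∂_2: C_2 → C_1 acts by ∂[p,q,r] = [q,r] − [p,r] + [p,q]. For instance
  ∂AGJ = GJ − AJ + AG,
  ∂BDF = DF − BF + BD.
The 18×12 boundary matrix has rank 12 and Smith normal form diag(1,1,1,1,1,1,1,1,1,1,1,2).

From H_k ≅ ker(∂_k) / im(∂_{k+1}) we obtain:

  H_0: rank C_0 − rank ∂_1 = 7 − 6 = 1, and the invariant factors of ∂_1 are all 1, so H_0 ≅ Z.
  H_1: rank ker ∂_1 − rank ∂_2 = (18 − 6) − 12 = 0, and ∂_2 has invariant factor 2 > 1, so H_1 ≅ Z/2.
  H_2: rank ker ∂_2 − rank ∂_3 = (12 − 12) − 0 = 0, and there is no ∂_3, so H_2 ≅ 0.

(K is a triangulation of the real projective plane RP^2.)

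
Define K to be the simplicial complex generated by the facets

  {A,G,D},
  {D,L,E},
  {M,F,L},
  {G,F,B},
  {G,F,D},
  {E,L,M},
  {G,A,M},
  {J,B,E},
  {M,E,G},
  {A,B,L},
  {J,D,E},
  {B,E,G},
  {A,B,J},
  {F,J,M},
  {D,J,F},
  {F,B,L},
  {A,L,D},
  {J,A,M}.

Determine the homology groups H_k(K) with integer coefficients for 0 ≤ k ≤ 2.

H_0 ≅ Z,  H_1 ≅ Z^2,  H_2 ≅ Z.

Fix the vertex order A < B < D < E < F < G < J < L < M and write every simplex with vertices in increasing order. Then dim K = 2 and the simplices of K are:

  0-simplices (9): A, B, D, E, F, G, J, L, M
  1-simplices (27): AB, AD, AG, AJ, AL, AM, BE, BF, BG, BJ, BL, DE, DF, DG, DJ, DL, EG, EJ, EL, EM, FG, FJ, FL, FM, GM, JM, LM
  2-simplices (18): ABJ, ABL, ADG, ADL, AGM, AJM, BEG, BEJ, BFG, BFL, DEJ, DEL, DFG, DFJ, EGM, ELM, FJM, FLM

Hence C_0 ≅ Z^9, C_1 ≅ Z^27, C_2 ≅ Z^18.

The boundary map ∂_1: C_1 → C_0 sends each edge [p,q] (with p < q) to q − p. For instance
  ∂LM = M − L.
This gives a 9×27 integer matrix of rank 8; reducing to Smith normal form yields diagonal entries (1,1,1,1,1,1,1,1).

The boundary map ∂_2: C_2 → C_1 sends each 2-simplex [p,q,r] to [q,r] − [p,r] + [p,q]. For instance
  ∂DEL = EL − DL + DE,
  ∂FJM = JM − FM + FJ.
This gives a 27×18 integer matrix of rank 17; reducing to Smith normal form yields diagonal entries (1,1,1,1,1,1,1,1,1,1,1,1,1,1,1,1,1).

Now H_k = ker ∂_k / im ∂_{k+1}, so:

  H_0: rank C_0 − rank ∂_1 = 9 − 8 = 1, and the invariant factors of ∂_1 are all 1, so H_0 = Z.
  H_1: rank ker ∂_1 − rank ∂_2 = (27 − 8) − 17 = 2, and the invariant factors of ∂_2 are all 1, so H_1 = Z^2.
  H_2: rank ker ∂_2 − rank ∂_3 = (18 − 17) − 0 = 1, and there is no ∂_3, so H_2 = Z.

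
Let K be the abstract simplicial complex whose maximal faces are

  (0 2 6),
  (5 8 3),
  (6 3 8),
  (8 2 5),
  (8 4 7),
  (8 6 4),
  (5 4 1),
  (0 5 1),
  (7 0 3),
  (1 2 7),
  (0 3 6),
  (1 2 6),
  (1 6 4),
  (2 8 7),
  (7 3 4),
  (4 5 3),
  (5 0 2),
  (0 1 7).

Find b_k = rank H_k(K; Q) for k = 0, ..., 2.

We work with the vertex ordering 0 < 1 < 2 < 3 < 4 < 5 < 6 < 7 < 8. The simplices of K, each written with vertices in increasing order, are:

  0-simplices (9): [0], [1], [2], [3], [4], [5], [6], [7], [8]
  1-simplices (27): (27 of them)
  2-simplices (18): [0,1,5], [0,1,7], [0,2,5], [0,2,6], [0,3,6], [0,3,7], [1,2,6], [1,2,7], [1,4,5], [1,4,6], [2,5,8], [2,7,8], [3,4,5], [3,4,7], [3,5,8], [3,6,8], [4,6,8], [4,7,8]

Hence C_0 ≅ Z^9, C_1 ≅ Z^27, C_2 ≅ Z^18.

Boundary ∂_1: C_1 → C_0 is given by ∂[p,q] = [q] − [p].
As a 9×27 matrix over Z this has rank 8, with invariant factors (1,1,1,1,1,1,1,1).

The boundary map ∂_2: C_2 → C_1 sends each 2-simplex [p,q,r] to [q,r] − [p,r] + [p,q]. For instance
  ∂[2,5,8] = [5,8] − [2,8] + [2,5],
  ∂[3,4,5] = [4,5] − [3,5] + [3,4].
This gives a 27×18 integer matrix of rank 18; reducing to Smith normal form yields diagonal entries (1,1,1,1,1,1,1,1,1,1,1,1,1,1,1,1,1,2).

Computing H_k = (kernel of ∂_k) / (image of ∂_{k+1}):

  H_0: rank C_0 − rank ∂_1 = 9 − 8 = 1, and the invariant factors of ∂_1 are all 1, so H_0 = Z.
  H_1: rank ker ∂_1 − rank ∂_2 = (27 − 8) − 18 = 1, and ∂_2 has invariant factor 2 > 1, so H_1 = Z × Z/2.
  H_2: rank ker ∂_2 − rank ∂_3 = (18 − 18) − 0 = 0, and there is no ∂_3, so H_2 = 0.

Hence the Betti numbers are b_0 = 1, b_1 = 1, b_2 = 0.

b_0 = 1, b_1 = 1, b_2 = 0.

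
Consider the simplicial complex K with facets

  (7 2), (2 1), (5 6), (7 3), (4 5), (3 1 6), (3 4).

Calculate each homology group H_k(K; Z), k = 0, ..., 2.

H_0 ≅ Z,  H_1 ≅ Z^2,  H_2 = 0.

Fix the vertex order 1 < 2 < 3 < 4 < 5 < 6 < 7 and write every simplex with vertices in increasing order. Then dim K = 2 and the simplices of K are:

  0-simplices (7): [1], [2], [3], [4], [5], [6], [7]
  1-simplices (9): [1,2], [1,3], [1,6], [2,7], [3,4], [3,6], [3,7], [4,5], [5,6]
  2-simplices (1): [1,3,6]

so the chain groups are C_0 ≅ Z^7, C_1 ≅ Z^9, C_2 ≅ Z^1.

∂_1: C_1 → C_0 sends each edge [p,q] (with p < q) to q − p.
As a 7×9 matrix over Z this has rank 6, with invariant factors (1,1,1,1,1,1).

The boundary map ∂_2: C_2 → C_1 maps a triangle to the signed sum of its edges. For instance
  ∂[1,3,6] = [3,6] − [1,6] + [1,3].
As a 9×1 matrix over Z this has rank 1, with invariant factors (1).

From H_k ≅ ker(∂_k) / im(∂_{k+1}) we obtain:

  H_0: rank C_0 − rank ∂_1 = 7 − 6 = 1, and the invariant factors of ∂_1 are all 1, so H_0 ≅ Z.
  H_1: rank ker ∂_1 − rank ∂_2 = (9 − 6) − 1 = 2, and the invariant factors of ∂_2 are all 1, so H_1 ≅ Z^2.
  H_2: rank ker ∂_2 − rank ∂_3 = (1 − 1) − 0 = 0, and there is no ∂_3, so H_2 ≅ 0.

As a check, the Euler characteristic is 7 − 9 + 1 = -1, which agrees with 1 − 2 + 0 = -1.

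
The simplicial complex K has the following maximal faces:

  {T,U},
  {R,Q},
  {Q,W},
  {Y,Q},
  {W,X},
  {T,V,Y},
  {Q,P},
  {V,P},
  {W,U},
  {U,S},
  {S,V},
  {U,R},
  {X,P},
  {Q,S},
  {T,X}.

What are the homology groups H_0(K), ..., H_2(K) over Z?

Order the vertices as P < Q < R < S < T < U < V < W < X < Y. Listing each simplex with vertices in this order, K has dimension 2 with simplices:

  0-simplices (10): P, Q, R, S, T, U, V, W, X, Y
  1-simplices (17): PQ, PV, PX, QR, QS, QW, QY, RU, SU, SV, TU, TV, TX, TY, UW, VY, WX
  2-simplices (1): TVY

so the chain groups are C_0 ≅ Z^10, C_1 ≅ Z^17, C_2 ≅ Z^1.

Boundary ∂_1: C_1 → C_0 maps an edge to its endpoints' difference, ∂[p,q] = q − p. For instance
  ∂PV = V − P.
The resulting 10×17 matrix has rank 9, and its Smith normal form has invariant factors (1,1,1,1,1,1,1,1,1).

The boundary map ∂_2: C_2 → C_1 sends each 2-simplex [p,q,r] to [q,r] − [p,r] + [p,q]. For instance
  ∂TVY = VY − TY + TV.
The resulting 17×1 matrix has rank 1, and its Smith normal form has invariant factors (1).

Computing H_k = (kernel of ∂_k) / (image of ∂_{k+1}):

  H_0: rank C_0 − rank ∂_1 = 10 − 9 = 1, and the invariant factors of ∂_1 are all 1, so H_0 ≅ Z.
  H_1: rank ker ∂_1 − rank ∂_2 = (17 − 9) − 1 = 7, and the invariant factors of ∂_2 are all 1, so H_1 ≅ Z^7.
  H_2: rank ker ∂_2 − rank ∂_3 = (1 − 1) − 0 = 0, and there is no ∂_3, so H_2 ≅ 0.

H_0 = Z,  H_1 = Z^7,  H_2 = 0.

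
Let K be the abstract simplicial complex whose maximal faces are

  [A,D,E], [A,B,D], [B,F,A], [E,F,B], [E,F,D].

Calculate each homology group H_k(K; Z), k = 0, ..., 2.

Take the total order A < B < D < E < F on the vertex set. Then K (dimension 2) consists of the simplices:

  0-simplices (5): A, B, D, E, F
  1-simplices (10): AB, AD, AE, AF, BD, BE, BF, DE, DF, EF
  2-simplices (5): ABD, ABF, ADE, BEF, DEF

so the chain groups are C_0 ≅ Z^5, C_1 ≅ Z^10, C_2 ≅ Z^5.

The boundary map ∂_1: C_1 → C_0 maps an edge to its endpoints' difference, ∂[p,q] = q − p. For instance
  ∂BF = F − B.
As a 5×10 matrix over Z this has rank 4, with invariant factors (1,1,1,1).

∂_2: C_2 → C_1 maps a triangle to the signed sum of its edges. For instance
  ∂DEF = EF − DF + DE,
  ∂ABD = BD − AD + AB.
The 10×5 boundary matrix has rank 5 and Smith normal form diag(1,1,1,1,1).

Reading off H_k = ker ∂_k / im ∂_{k+1}:

  H_0: rank C_0 − rank ∂_1 = 5 − 4 = 1, and the invariant factors of ∂_1 are all 1, so H_0 ≅ Z.
  H_1: rank ker ∂_1 − rank ∂_2 = (10 − 4) − 5 = 1, and the invariant factors of ∂_2 are all 1, so H_1 ≅ Z.
  H_2: rank ker ∂_2 − rank ∂_3 = (5 − 5) − 0 = 0, and there is no ∂_3, so H_2 ≅ 0.

H_0 ≅ Z,  H_1 ≅ Z,  H_2 = 0.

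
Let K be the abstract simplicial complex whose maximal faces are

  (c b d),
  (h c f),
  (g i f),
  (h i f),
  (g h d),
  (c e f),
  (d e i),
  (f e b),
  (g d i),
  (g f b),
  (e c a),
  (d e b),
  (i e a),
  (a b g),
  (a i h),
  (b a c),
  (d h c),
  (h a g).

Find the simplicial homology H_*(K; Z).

H_0 = Z,  H_1 = Z ⊕ Z_2,  H_2 = 0.

We work with the vertex ordering a < b < c < d < e < f < g < h < i. The simplices of K, each written with vertices in increasing order, are:

  0-simplices (9): a, b, c, d, e, f, g, h, i
  1-simplices (27): ab, ac, ae, ag, ah, ai, bc, bd, be, bf, bg, cd, ce, cf, ch, de, dg, dh, di, ef, ei, fg, fh, fi, gh, gi, hi
  2-simplices (18): abc, abg, ace, aei, agh, ahi, bcd, bde, bef, bfg, cdh, cef, cfh, dei, dgh, dgi, fgi, fhi

Hence C_0 ≅ Z^9, C_1 ≅ Z^27, C_2 ≅ Z^18.

Boundary ∂_1: C_1 → C_0 maps an edge to its endpoints' difference, ∂[p,q] = q − p. For instance
  ∂cf = f − c.
As a 9×27 matrix over Z this has rank 8, with invariant factors (1,1,1,1,1,1,1,1).

∂_2: C_2 → C_1 acts by ∂[p,q,r] = [q,r] − [p,r] + [p,q]. For instance
  ∂cdh = dh − ch + cd,
  ∂dgi = gi − di + dg.
This gives a 27×18 integer matrix of rank 18; reducing to Smith normal form yields diagonal entries (1,1,1,1,1,1,1,1,1,1,1,1,1,1,1,1,1,2).

Reading off H_k = ker ∂_k / im ∂_{k+1}:

  H_0: rank C_0 − rank ∂_1 = 9 − 8 = 1, and the invariant factors of ∂_1 are all 1, so H_0 = Z.
  H_1: rank ker ∂_1 − rank ∂_2 = (27 − 8) − 18 = 1, and ∂_2 has invariant factor 2 > 1, so H_1 = Z ⊕ Z_2.
  H_2: rank ker ∂_2 − rank ∂_3 = (18 − 18) − 0 = 0, and there is no ∂_3, so H_2 = 0.

As a check, the Euler characteristic is 9 − 27 + 18 = 0, which agrees with 1 − 1 + 0 = 0.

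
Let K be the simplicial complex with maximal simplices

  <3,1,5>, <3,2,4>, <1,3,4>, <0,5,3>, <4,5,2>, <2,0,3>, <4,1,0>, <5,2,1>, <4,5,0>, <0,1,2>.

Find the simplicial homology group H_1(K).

K has 6 vertices, 15 edges, 10 triangles.
rank ∂_1 = 5, rank ∂_2 = 10 ⇒ b_1 = 15 − 5 − 10 = 0; ∂_2 has invariant factor(s) [2] giving torsion. So H_1 ≅ Z/2.

H_1 = Z/2.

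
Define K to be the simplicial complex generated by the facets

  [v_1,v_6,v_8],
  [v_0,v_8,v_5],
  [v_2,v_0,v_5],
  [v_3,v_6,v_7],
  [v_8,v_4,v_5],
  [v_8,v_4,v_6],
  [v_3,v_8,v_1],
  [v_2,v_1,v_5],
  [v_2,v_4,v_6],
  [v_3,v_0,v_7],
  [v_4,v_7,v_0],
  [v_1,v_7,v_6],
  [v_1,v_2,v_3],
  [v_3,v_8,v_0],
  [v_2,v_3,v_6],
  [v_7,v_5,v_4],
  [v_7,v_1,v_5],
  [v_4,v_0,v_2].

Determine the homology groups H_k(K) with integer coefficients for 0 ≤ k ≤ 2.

Order the vertices as v_0 < v_1 < v_2 < v_3 < v_4 < v_5 < v_6 < v_7 < v_8. Listing each simplex with vertices in this order, K has dimension 2 with simplices:

  0-simplices (9): [v_0], [v_1], [v_2], [v_3], [v_4], [v_5], [v_6], [v_7], [v_8]
  1-simplices (27): (27 of them)
  2-simplices (18): (18 of them)

so the chain groups are C_0 ≅ Z^9, C_1 ≅ Z^27, C_2 ≅ Z^18.

The boundary map ∂_1: C_1 → C_0 is given by ∂[p,q] = [q] − [p]. For instance
  ∂[v_0,v_2] = [v_2] − [v_0].
As a 9×27 matrix over Z this has rank 8, with invariant factors (1,1,1,1,1,1,1,1).

Boundary ∂_2: C_2 → C_1 acts by ∂[p,q,r] = [q,r] − [p,r] + [p,q]. For instance
  ∂[v_2,v_4,v_6] = [v_4,v_6] − [v_2,v_6] + [v_2,v_4],
  ∂[v_0,v_4,v_7] = [v_4,v_7] − [v_0,v_7] + [v_0,v_4].
As a 27×18 matrix over Z this has rank 18, with invariant factors (1,1,1,1,1,1,1,1,1,1,1,1,1,1,1,1,1,2).

From H_k ≅ ker(∂_k) / im(∂_{k+1}) we obtain:

  H_0: rank C_0 − rank ∂_1 = 9 − 8 = 1, and the invariant factors of ∂_1 are all 1, so H_0 ≅ Z.
  H_1: rank ker ∂_1 − rank ∂_2 = (27 − 8) − 18 = 1, and ∂_2 has invariant factor 2 > 1, so H_1 ≅ Z ⊕ Z/2.
  H_2: rank ker ∂_2 − rank ∂_3 = (18 − 18) − 0 = 0, and there is no ∂_3, so H_2 ≅ 0.

As a check, the Euler characteristic is 9 − 27 + 18 = 0, which agrees with 1 − 1 + 0 = 0.
(K is a triangulation of the Klein bottle.)

H_0 ≅ Z,  H_1 ≅ Z ⊕ Z/2,  H_2 = 0.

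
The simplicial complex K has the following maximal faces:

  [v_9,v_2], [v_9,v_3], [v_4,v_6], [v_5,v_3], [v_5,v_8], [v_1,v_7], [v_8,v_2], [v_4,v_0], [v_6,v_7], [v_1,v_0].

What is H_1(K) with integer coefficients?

We work with the vertex ordering v_0 < v_1 < v_2 < v_3 < v_4 < v_5 < v_6 < v_7 < v_8 < v_9. The simplices of K, each written with vertices in increasing order, are:

  0-simplices (10): [v_0], [v_1], [v_2], [v_3], [v_4], [v_5], [v_6], [v_7], [v_8], [v_9]
  1-simplices (10): [v_0,v_1], [v_0,v_4], [v_1,v_7], [v_2,v_8], [v_2,v_9], [v_3,v_5], [v_3,v_9], [v_4,v_6], [v_5,v_8], [v_6,v_7]

so the chain groups are C_0 ≅ Z^10, C_1 ≅ Z^10.

∂_1: C_1 → C_0 maps an edge to its endpoints' difference, ∂[p,q] = q − p.
This gives a 10×10 integer matrix of rank 8; reducing to Smith normal form yields diagonal entries (1,1,1,1,1,1,1,1).

Reading off H_k = ker ∂_k / im ∂_{k+1}:

  H_1: rank ker ∂_1 − rank ∂_2 = (10 − 8) − 0 = 2, and there is no ∂_2, so H_1 ≅ Z^2.

H_1 ≅ Z^2.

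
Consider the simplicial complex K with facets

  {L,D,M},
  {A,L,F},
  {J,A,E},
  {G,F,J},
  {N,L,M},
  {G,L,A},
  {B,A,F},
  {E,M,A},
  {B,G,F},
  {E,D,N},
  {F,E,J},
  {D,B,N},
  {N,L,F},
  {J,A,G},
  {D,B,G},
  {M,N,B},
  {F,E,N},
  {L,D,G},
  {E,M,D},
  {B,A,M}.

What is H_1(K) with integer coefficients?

H_1 ≅ Z × Z/2.

K has 10 vertices, 30 edges, 20 triangles.
rank ∂_1 = 9, rank ∂_2 = 20 ⇒ b_1 = 30 − 9 − 20 = 1; ∂_2 has invariant factor(s) [2] giving torsion. So H_1 ≅ Z × Z/2.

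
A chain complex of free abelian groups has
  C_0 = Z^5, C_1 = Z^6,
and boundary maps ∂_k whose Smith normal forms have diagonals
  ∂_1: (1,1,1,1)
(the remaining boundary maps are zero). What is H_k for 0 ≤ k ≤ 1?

H_0: b_0 = 5 − 0 − 4 = 1; torsion from ∂_1 factors > 1: none. So H_0 ≅ Z.
H_1: b_1 = 6 − 4 − 0 = 2; torsion from ∂_2 factors > 1: none. So H_1 ≅ Z^2.

H_0 ≅ Z,  H_1 ≅ Z^2.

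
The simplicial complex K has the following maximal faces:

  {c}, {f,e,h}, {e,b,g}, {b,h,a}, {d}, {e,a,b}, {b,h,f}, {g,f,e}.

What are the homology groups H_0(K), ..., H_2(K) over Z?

H_0 ≅ Z^3,  H_1 ≅ Z,  H_2 = 0.

Order the vertices as a < b < c < d < e < f < g < h. Listing each simplex with vertices in this order, K has dimension 2 with simplices:

  0-simplices (8): a, b, c, d, e, f, g, h
  1-simplices (12): ab, ae, ah, be, bf, bg, bh, ef, eg, eh, fg, fh
  2-simplices (6): abe, abh, beg, bfh, efg, efh

Hence C_0 ≅ Z^8, C_1 ≅ Z^12, C_2 ≅ Z^6.

The boundary map ∂_1: C_1 → C_0 is given by ∂[p,q] = [q] − [p].
The 8×12 boundary matrix has rank 5 and Smith normal form diag(1,1,1,1,1).

Boundary ∂_2: C_2 → C_1 sends each 2-simplex [p,q,r] to [q,r] − [p,r] + [p,q]. For instance
  ∂abh = bh − ah + ab,
  ∂efg = fg − eg + ef.
As a 12×6 matrix over Z this has rank 6, with invariant factors (1,1,1,1,1,1).

Now H_k = ker ∂_k / im ∂_{k+1}, so:

  H_0: rank C_0 − rank ∂_1 = 8 − 5 = 3, and the invariant factors of ∂_1 are all 1, so H_0 ≅ Z^3.
  H_1: rank ker ∂_1 − rank ∂_2 = (12 − 5) − 6 = 1, and the invariant factors of ∂_2 are all 1, so H_1 ≅ Z.
  H_2: rank ker ∂_2 − rank ∂_3 = (6 − 6) − 0 = 0, and there is no ∂_3, so H_2 ≅ 0.

As a check, the Euler characteristic is 8 − 12 + 6 = 2, which agrees with 3 − 1 + 0 = 2.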